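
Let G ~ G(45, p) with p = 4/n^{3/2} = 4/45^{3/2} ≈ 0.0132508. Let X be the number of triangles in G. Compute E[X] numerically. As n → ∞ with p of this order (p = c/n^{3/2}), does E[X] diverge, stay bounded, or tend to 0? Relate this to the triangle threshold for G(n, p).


Number of potential triangles: C(45, 3) = 14190.
Each occurs with probability p³ ≈ (0.0132508)³ ≈ 2.32661038e-06.
By linearity: E[X] = C(45, 3)·p³ ≈ 14190 · 2.32661038e-06 ≈ 0.033015.
Since α = 3/2 > 1, p = c/n^{3/2} = o(1/n) is below the triangle threshold p ~ 1/n. Asymptotically E[X] ~ (c³/6)·n^{3(1−α)} = (4³/6)·n^{-1.5} → 0, so by Markov's inequality G has no triangles w.h.p.

E[X] ≈ 0.033015; in regime p = Θ(1/n^{3/2}) E[X] tends to 0 (below the triangle threshold p ~ 1/n).


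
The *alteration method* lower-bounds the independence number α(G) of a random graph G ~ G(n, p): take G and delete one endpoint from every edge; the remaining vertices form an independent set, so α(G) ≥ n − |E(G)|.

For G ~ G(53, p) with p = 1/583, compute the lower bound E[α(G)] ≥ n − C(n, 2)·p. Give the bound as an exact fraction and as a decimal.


E[|E(G)|] = C(53, 2)·p = 1378 · (1/583) = 26/11.
E[α(G)] ≥ n − E[|E(G)|] = 53 − 26/11 = 557/11.
Numerically: ≈ 50.6364.
(This is only a lower bound; the true E[α(G)] may be larger.)

E[α(G)] ≥ 557/11 ≈ 50.6364.


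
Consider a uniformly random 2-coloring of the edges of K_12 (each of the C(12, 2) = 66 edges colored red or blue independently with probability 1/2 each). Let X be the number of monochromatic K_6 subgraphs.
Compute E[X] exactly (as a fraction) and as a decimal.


Let X = Σ_S X_S over the C(12, 6) = 924 subsets S of size 6, where X_S = 1 if the K_6 on S is monochromatic.
For a fixed S, the K_6 on S has C(6, 2) = 15 edges. P[all 15 edges red] = (1/2)^15, and likewise for blue, so P[monochromatic] = 2·(1/2)^15 = 2^{1 − 15} = 1/16384.
Summing: E[X] = C(12, 6) · 2^{1 − 15} = 924 · 1/16384 = 231/4096.
Numerically: E[X] ≈ 0.056.

E[X] = C(12,6)·2^(1−C(6,2)) = 231/4096 ≈ 0.056.


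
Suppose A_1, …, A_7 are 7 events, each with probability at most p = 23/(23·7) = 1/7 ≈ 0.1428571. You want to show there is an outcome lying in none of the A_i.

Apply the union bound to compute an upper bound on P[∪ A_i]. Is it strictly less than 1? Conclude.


Union bound: P[∪_{i=1}^{7} A_i] ≤ Σ_i P[A_i] ≤ 7·p = 7·(1/7) = 1.
Numerically: 1 ≈ 1.0000000.
Is 1 < 1? NO.
Since the bound 1 is ≥ 1, the union bound is uninformative here; it does NOT by itself certify existence.

7·p = 1 ≈ 1.0000000; existence NOT certified by the union bound.


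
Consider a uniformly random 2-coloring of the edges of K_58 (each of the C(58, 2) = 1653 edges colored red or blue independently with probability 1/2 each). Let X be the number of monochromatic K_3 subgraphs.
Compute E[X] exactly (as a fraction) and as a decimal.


Let X = Σ_S X_S over the C(58, 3) = 30856 subsets S of size 3, where X_S = 1 if the K_3 on S is monochromatic.
For a fixed S, the K_3 on S has C(3, 2) = 3 edges. P[all 3 edges red] = (1/2)^3, and likewise for blue, so P[monochromatic] = 2·(1/2)^3 = 2^{1 − 3} = 1/4.
Summing: E[X] = C(58, 3) · 2^{1 − 3} = 30856 · 1/4 = 7714.
Numerically: E[X] ≈ 7714.00000.

E[X] = C(58,3)·2^(1−C(3,2)) = 7714 ≈ 7714.00000.


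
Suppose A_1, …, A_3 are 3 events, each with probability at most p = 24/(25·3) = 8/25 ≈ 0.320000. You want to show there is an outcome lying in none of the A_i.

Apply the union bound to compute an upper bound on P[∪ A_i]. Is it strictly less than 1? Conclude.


Union bound: P[∪_{i=1}^{3} A_i] ≤ Σ_i P[A_i] ≤ 3·p = 3·(8/25) = 24/25.
Numerically: 24/25 ≈ 0.960000.
Is 24/25 < 1? YES.
Since P[∪ A_i] ≤ 24/25 < 1, the complement has P[∩ A_i^c] ≥ 1 − 24/25 = 1/25 > 0, so some outcome avoids every A_i.

3·p = 24/25 ≈ 0.960000; existence CERTIFIED by the union bound.


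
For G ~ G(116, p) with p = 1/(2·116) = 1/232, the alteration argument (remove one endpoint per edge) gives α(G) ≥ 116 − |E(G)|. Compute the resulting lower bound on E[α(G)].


E[|E(G)|] = C(116, 2)·p = 6670 · (1/232) = 115/4.
E[α(G)] ≥ n − E[|E(G)|] = 116 − 115/4 = 349/4.
Numerically: ≈ 87.250.
(This is only a lower bound; the true E[α(G)] may be larger.)

E[α(G)] ≥ 349/4 ≈ 87.250.


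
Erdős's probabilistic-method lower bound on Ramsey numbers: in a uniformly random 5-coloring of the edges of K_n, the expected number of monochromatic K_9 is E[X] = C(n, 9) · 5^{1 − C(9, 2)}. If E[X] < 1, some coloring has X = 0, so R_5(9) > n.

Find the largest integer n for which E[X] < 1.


We need C(n, 9) · 5^{1 − 36} < 1, i.e. C(n, 9) < 5^{36 − 1} = 2910383045673370361328125.
Check values of n near the boundary:
  n = 2169: C(2169, 9) = 2879753360044504243499683; 2879753360044504243499683 < 2910383045673370361328125? YES
  n = 2170: C(2170, 9) = 2891746779868845075610510; 2891746779868845075610510 < 2910383045673370361328125? YES
  n = 2171: C(2171, 9) = 2903784578674959601827205; 2903784578674959601827205 < 2910383045673370361328125? YES
  n = 2172: C(2172, 9) = 2915866900084148060642020; 2915866900084148060642020 < 2910383045673370361328125? NO
The largest n with C(n, 9) < 2910383045673370361328125 is n = 2171 (where E[X] = 580756915734991920365441/582076609134674072265625 ≈ 0.9977). Hence R_5(9) > 2171, i.e. R_5(9) ≥ 2172.

Largest n = 2171; hence R_5(9) > 2171.


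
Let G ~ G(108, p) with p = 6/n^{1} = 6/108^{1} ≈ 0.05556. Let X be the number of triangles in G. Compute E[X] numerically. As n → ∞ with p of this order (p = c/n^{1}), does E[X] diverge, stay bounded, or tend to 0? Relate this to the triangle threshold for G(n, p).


Number of potential triangles: C(108, 3) = 204156.
Each occurs with probability p³ ≈ (0.05556)³ ≈ 1.714678e-04.
By linearity: E[X] = C(108, 3)·p³ ≈ 204156 · 1.714678e-04 ≈ 35.0062.
Here α = 1, so p = 6/n is exactly at the triangle threshold p ~ 1/n. Asymptotically E[X] → c³/6 = 6³/6 = 36 ≈ 36.0000, a bounded constant. In this regime the triangle count is asymptotically Poisson(c³/6).

E[X] ≈ 35.0062; in regime p = Θ(1/n^{1}) E[X] stays bounded (at the triangle threshold p ~ 1/n).


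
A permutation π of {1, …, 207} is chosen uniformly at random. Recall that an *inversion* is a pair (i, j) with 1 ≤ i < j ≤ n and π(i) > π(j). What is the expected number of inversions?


Write X = Σ X_I over the C(207, 2) = 21321 pairs i < j, with X_I the indicator of one inversion.
There are 21321 indicators.
For each fixed pair i < j, the values π(i) and π(j) are two distinct elements of {1, …, 207} in uniformly random order; by symmetry P[π(i) > π(j)] = 1/2.
By linearity: E[X] = 21321 · (1/2) = C(207, 2) · (1/2) = 21321/2 = 21321/2 ≈ 10660.500000.

E[X] = 21321/2 = 10660.500000.


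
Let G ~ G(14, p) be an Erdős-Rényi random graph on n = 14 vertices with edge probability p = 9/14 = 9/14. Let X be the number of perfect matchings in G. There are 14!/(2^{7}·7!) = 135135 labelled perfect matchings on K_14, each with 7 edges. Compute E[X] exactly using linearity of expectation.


K_14 has 14!/(2^{7}·7!) = 135135 labelled perfect matchings.
For each such perfect matching H, let X_H = 1 if all 7 edges of H are present in G. Then P[X_H = 1] = p^{7} = (9/14)^{7} = 4782969/105413504.
By linearity: E[X] = Σ_H E[X_H] = 135135 · p^{7} = 135135 · 4782969/105413504 = 92335216545/15059072.
Numerically: E[X] ≈ 6.13e+03.

E[X] = 135135 · (9/14)^{7} = 92335216545/15059072 ≈ 6.13e+03.


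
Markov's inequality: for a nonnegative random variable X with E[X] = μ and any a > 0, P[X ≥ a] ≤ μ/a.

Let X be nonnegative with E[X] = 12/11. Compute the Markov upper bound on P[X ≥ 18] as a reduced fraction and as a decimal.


μ = E[X] = 12/11, a = 18.
Markov: P[X ≥ 18] ≤ μ/a = (12/11)/18 = 2/33.
Numerically: ≈ 0.0606.
(Since a = 18 > μ = 1.0909, the bound 2/33 is < 1 and informative.)

P[X ≥ 18] ≤ 2/33 ≈ 0.0606.


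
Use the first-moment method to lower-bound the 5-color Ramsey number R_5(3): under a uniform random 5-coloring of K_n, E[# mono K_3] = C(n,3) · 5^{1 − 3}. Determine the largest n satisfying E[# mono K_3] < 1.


We need C(n, 3) · 5^{1 − 3} < 1, i.e. C(n, 3) < 5^{3 − 1} = 25.
Check values of n near the boundary:
  n = 3: C(3, 3) = 1; 1 < 25? YES
  n = 4: C(4, 3) = 4; 4 < 25? YES
  n = 5: C(5, 3) = 10; 10 < 25? YES
  n = 6: C(6, 3) = 20; 20 < 25? YES
  n = 7: C(7, 3) = 35; 35 < 25? NO
  n = 8: C(8, 3) = 56; 56 < 25? NO
  n = 9: C(9, 3) = 84; 84 < 25? NO
The largest n with C(n, 3) < 25 is n = 6 (where E[X] = 4/5 ≈ 0.80000). Hence R_5(3) > 6, i.e. R_5(3) ≥ 7.

Largest n = 6; hence R_5(3) > 6.


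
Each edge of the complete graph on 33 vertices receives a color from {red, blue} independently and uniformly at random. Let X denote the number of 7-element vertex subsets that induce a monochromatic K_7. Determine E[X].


Let X = Σ_S X_S over the C(33, 7) = 4272048 subsets S of size 7, where X_S = 1 if the K_7 on S is monochromatic.
For a fixed S, the K_7 on S has C(7, 2) = 21 edges. P[all 21 edges red] = (1/2)^21, and likewise for blue, so P[monochromatic] = 2·(1/2)^21 = 2^{1 − 21} = 1/1048576.
Summing: E[X] = C(33, 7) · 2^{1 − 21} = 4272048 · 1/1048576 = 267003/65536.
Numerically: E[X] ≈ 4.07414.

E[X] = C(33,7)·2^(1−C(7,2)) = 267003/65536 ≈ 4.07414.


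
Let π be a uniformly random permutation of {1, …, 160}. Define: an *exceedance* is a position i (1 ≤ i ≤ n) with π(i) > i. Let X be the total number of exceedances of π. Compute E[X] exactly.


Write X = Σ_{i=1}^{160} X_i, where X_i = 1_{π(i) > i}.
For each fixed i, π(i) is uniform over {1, …, 160} (marginal of a uniform permutation), so P[π(i) > i] = (n − i)/n. Summing: Σ_{i=1}^{160} (n − i)/n = (0 + 1 + … + 159)/160 = 160(160 − 1)/(2·160) = (160 − 1)/2.
Hence E[X] = Σ_{i=1}^{160} (160 − i)/160 = 159/2 ≈ 79.500.

E[X] = 159/2 = 79.500.


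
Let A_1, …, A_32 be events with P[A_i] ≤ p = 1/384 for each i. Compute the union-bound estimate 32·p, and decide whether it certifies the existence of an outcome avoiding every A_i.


Union bound: P[∪_{i=1}^{32} A_i] ≤ Σ_i P[A_i] ≤ 32·p = 32·(1/384) = 1/12.
Numerically: 1/12 ≈ 0.083.
Is 1/12 < 1? YES.
Since P[∪ A_i] ≤ 1/12 < 1, the complement has P[∩ A_i^c] ≥ 1 − 1/12 = 11/12 > 0, so some outcome avoids every A_i.

32·p = 1/12 ≈ 0.083; existence CERTIFIED by the union bound.


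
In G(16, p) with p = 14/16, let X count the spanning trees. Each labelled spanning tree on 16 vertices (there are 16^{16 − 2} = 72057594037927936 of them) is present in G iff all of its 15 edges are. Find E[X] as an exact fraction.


K_16 has 16^{16 − 2} = 72057594037927936 labelled spanning trees.
For each such spanning tree H, let X_H = 1 if all 15 edges of H are present in G. Then P[X_H = 1] = p^{15} = (7/8)^{15} = 4747561509943/35184372088832.
Summing the indicators: E[X] = Σ_H E[X_H] = 72057594037927936 · p^{15} = 72057594037927936 · 4747561509943/35184372088832 = 9723005972363264.
Numerically: E[X] ≈ 9.72301e+15.

E[X] = 72057594037927936 · (7/8)^{15} = 9723005972363264 ≈ 9.72301e+15.


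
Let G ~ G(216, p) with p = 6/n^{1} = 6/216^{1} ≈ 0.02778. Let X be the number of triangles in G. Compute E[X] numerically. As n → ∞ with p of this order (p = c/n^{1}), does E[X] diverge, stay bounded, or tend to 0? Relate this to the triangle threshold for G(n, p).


Number of potential triangles: C(216, 3) = 1656360.
Each occurs with probability p³ ≈ (0.02778)³ ≈ 2.143347e-05.
By linearity: E[X] = C(216, 3)·p³ ≈ 1656360 · 2.143347e-05 ≈ 35.5015.
Here α = 1, so p = 6/n is exactly at the triangle threshold p ~ 1/n. Asymptotically E[X] → c³/6 = 6³/6 = 36 ≈ 36.0000, a bounded constant. In this regime the triangle count is asymptotically Poisson(c³/6).

E[X] ≈ 35.5015; in regime p = Θ(1/n^{1}) E[X] stays bounded (at the triangle threshold p ~ 1/n).


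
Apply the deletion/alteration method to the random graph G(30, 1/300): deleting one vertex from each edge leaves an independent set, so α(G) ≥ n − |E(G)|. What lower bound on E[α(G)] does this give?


E[|E(G)|] = C(30, 2)·p = 435 · (1/300) = 29/20.
E[α(G)] ≥ n − E[|E(G)|] = 30 − 29/20 = 571/20.
Numerically: ≈ 28.550000.
(This is only a lower bound; the true E[α(G)] may be larger.)

E[α(G)] ≥ 571/20 ≈ 28.550000.


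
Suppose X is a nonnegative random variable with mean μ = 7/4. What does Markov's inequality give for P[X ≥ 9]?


μ = E[X] = 7/4, a = 9.
Markov: P[X ≥ 9] ≤ μ/a = (7/4)/9 = 7/36.
Numerically: ≈ 0.1944.
(Since a = 9 > μ = 1.7500, the bound 7/36 is < 1 and informative.)

P[X ≥ 9] ≤ 7/36 ≈ 0.1944.


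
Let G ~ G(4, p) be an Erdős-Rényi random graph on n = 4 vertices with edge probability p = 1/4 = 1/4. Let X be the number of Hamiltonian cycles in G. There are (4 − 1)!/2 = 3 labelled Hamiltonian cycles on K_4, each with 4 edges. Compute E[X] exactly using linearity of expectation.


K_4 has (4 − 1)!/2 = 3 labelled Hamiltonian cycles.
For each such Hamiltonian cycle H, let X_H = 1 if all 4 edges of H are present in G. Then P[X_H = 1] = p^{4} = (1/4)^{4} = 1/256.
Summing the indicators: E[X] = Σ_H E[X_H] = 3 · p^{4} = 3 · 1/256 = 3/256.
Numerically: E[X] ≈ 0.011719.

E[X] = 3 · (1/4)^{4} = 3/256 ≈ 0.011719.


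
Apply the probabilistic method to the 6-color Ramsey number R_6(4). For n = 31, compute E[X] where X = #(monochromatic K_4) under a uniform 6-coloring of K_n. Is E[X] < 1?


E[X] = C(31, 4) · 6^{1 − 6} = 31465 · 6^{−5} = 31465/7776.
As a reduced fraction: E[X] = 31465/7776 ≈ 4.04642.
Is E[X] < 1? NO.
Since E[X] ≥ 1, the first-moment bound is inconclusive at n = 31; it does NOT by itself certify R_6(4) > 31.

E[X] = 31465/7776 ≈ 4.04642; E[X] ≥ 1; first-moment method inconclusive here.


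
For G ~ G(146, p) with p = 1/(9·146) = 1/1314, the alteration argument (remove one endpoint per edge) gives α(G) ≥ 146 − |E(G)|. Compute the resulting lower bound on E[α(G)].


E[|E(G)|] = C(146, 2)·p = 10585 · (1/1314) = 145/18.
E[α(G)] ≥ n − E[|E(G)|] = 146 − 145/18 = 2483/18.
Numerically: ≈ 137.9444.
(This is only a lower bound; the true E[α(G)] may be larger.)

E[α(G)] ≥ 2483/18 ≈ 137.9444.


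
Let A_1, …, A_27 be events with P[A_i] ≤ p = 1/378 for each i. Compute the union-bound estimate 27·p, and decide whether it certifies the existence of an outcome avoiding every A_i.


Union bound: P[∪_{i=1}^{27} A_i] ≤ Σ_i P[A_i] ≤ 27·p = 27·(1/378) = 1/14.
Numerically: 1/14 ≈ 0.07143.
Is 1/14 < 1? YES.
Since P[∪ A_i] ≤ 1/14 < 1, the complement has P[∩ A_i^c] ≥ 1 − 1/14 = 13/14 > 0, so some outcome avoids every A_i.

27·p = 1/14 ≈ 0.07143; existence CERTIFIED by the union bound.


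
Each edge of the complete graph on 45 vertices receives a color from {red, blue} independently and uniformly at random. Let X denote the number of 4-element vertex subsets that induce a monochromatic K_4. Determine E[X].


Let X = Σ_S X_S over the C(45, 4) = 148995 subsets S of size 4, where X_S = 1 if the K_4 on S is monochromatic.
For a fixed S, the K_4 on S has C(4, 2) = 6 edges. P[all 6 edges red] = (1/2)^6, and likewise for blue, so P[monochromatic] = 2·(1/2)^6 = 2^{1 − 6} = 1/32.
By linearity: E[X] = C(45, 4) · 2^{1 − 6} = 148995 · 1/32 = 148995/32.
Numerically: E[X] ≈ 4656.0938.

E[X] = C(45,4)·2^(1−C(4,2)) = 148995/32 ≈ 4656.0938.


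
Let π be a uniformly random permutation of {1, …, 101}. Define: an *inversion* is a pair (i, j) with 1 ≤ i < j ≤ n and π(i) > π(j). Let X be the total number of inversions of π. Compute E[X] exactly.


Write X = Σ X_I over the C(101, 2) = 5050 pairs i < j, with X_I the indicator of one inversion.
There are 5050 indicators.
For each fixed pair i < j, the values π(i) and π(j) are two distinct elements of {1, …, 101} in uniformly random order; by symmetry P[π(i) > π(j)] = 1/2.
By linearity: E[X] = 5050 · (1/2) = C(101, 2) · (1/2) = 5050/2 = 2525 ≈ 2525.000000.

E[X] = 2525 = 2525.000000.


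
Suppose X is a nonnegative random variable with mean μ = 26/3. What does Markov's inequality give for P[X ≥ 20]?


μ = E[X] = 26/3, a = 20.
Markov: P[X ≥ 20] ≤ μ/a = (26/3)/20 = 13/30.
Numerically: ≈ 0.43333.
(Since a = 20 > μ = 8.66667, the bound 13/30 is < 1 and informative.)

P[X ≥ 20] ≤ 13/30 ≈ 0.43333.


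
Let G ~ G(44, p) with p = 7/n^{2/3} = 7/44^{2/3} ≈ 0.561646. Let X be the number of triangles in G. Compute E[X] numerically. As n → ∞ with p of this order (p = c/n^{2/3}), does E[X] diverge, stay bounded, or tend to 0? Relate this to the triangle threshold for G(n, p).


Number of potential triangles: C(44, 3) = 13244.
Each occurs with probability p³ ≈ (0.561646)³ ≈ 1.77169421e-01.
By linearity: E[X] = C(44, 3)·p³ ≈ 13244 · 1.77169421e-01 ≈ 2346.431818.
Since α = 2/3 < 1, p = c/n^{2/3} ≫ 1/n is above the triangle threshold p ~ 1/n. Asymptotically E[X] ~ (c³/6)·n^{3(1−α)} = (7³/6)·n^{1} → ∞; triangles are abundant w.h.p.

E[X] ≈ 2346.431818; in regime p = Θ(1/n^{2/3}) E[X] diverges (above the triangle threshold p ~ 1/n).


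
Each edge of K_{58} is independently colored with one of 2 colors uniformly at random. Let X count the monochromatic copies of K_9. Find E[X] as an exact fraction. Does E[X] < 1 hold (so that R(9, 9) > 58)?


E[X] = C(58, 9) · 2^{1 − 36} = 10648873950 · 2^{−35} = 10648873950/34359738368.
As a reduced fraction: E[X] = 5324436975/17179869184 ≈ 0.30992.
Is E[X] < 1? YES.
Since E[X] < 1, there exists a 2-coloring of K_{58} with no monochromatic K_9; hence R(9, 9) > 58.

E[X] = 5324436975/17179869184 ≈ 0.30992; E[X] < 1, so R(9, 9) > 58.


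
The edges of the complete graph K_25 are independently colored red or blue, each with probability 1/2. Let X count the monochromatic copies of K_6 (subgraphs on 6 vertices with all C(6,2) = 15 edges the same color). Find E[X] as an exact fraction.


Let X = Σ_S X_S over the C(25, 6) = 177100 subsets S of size 6, where X_S = 1 if the K_6 on S is monochromatic.
For a fixed S, the K_6 on S has C(6, 2) = 15 edges. P[all 15 edges red] = (1/2)^15, and likewise for blue, so P[monochromatic] = 2·(1/2)^15 = 2^{1 − 15} = 1/16384.
By linearity: E[X] = C(25, 6) · 2^{1 − 15} = 177100 · 1/16384 = 44275/4096.
Numerically: E[X] ≈ 10.8093.

E[X] = C(25,6)·2^(1−C(6,2)) = 44275/4096 ≈ 10.8093.


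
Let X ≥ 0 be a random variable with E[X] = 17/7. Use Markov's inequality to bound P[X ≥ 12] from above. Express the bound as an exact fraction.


μ = E[X] = 17/7, a = 12.
Markov: P[X ≥ 12] ≤ μ/a = (17/7)/12 = 17/84.
Numerically: ≈ 0.202.
(Since a = 12 > μ = 2.429, the bound 17/84 is < 1 and informative.)

P[X ≥ 12] ≤ 17/84 ≈ 0.202.


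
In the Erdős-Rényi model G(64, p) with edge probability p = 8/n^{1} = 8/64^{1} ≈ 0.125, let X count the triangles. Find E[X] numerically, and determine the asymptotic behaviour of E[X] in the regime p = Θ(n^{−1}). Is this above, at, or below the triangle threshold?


Number of potential triangles: C(64, 3) = 41664.
Each occurs with probability p³ ≈ (0.125)³ ≈ 1.95312e-03.
By linearity: E[X] = C(64, 3)·p³ ≈ 41664 · 1.95312e-03 ≈ 81.375.
Here α = 1, so p = 8/n is exactly at the triangle threshold p ~ 1/n. Asymptotically E[X] → c³/6 = 8³/6 = 256/3 ≈ 85.333, a bounded constant. In this regime the triangle count is asymptotically Poisson(c³/6).

E[X] ≈ 81.375; in regime p = Θ(1/n^{1}) E[X] stays bounded (at the triangle threshold p ~ 1/n).


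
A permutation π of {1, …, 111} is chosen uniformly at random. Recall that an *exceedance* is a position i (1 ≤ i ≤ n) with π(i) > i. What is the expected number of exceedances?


Write X = Σ_{i=1}^{111} X_i, where X_i = 1_{π(i) > i}.
For each fixed i, π(i) is uniform over {1, …, 111} (marginal of a uniform permutation), so P[π(i) > i] = (n − i)/n. Summing: Σ_{i=1}^{111} (n − i)/n = (0 + 1 + … + 110)/111 = 111(111 − 1)/(2·111) = (111 − 1)/2.
Hence E[X] = Σ_{i=1}^{111} (111 − i)/111 = 55 ≈ 55.0000.

E[X] = 55 = 55.0000.


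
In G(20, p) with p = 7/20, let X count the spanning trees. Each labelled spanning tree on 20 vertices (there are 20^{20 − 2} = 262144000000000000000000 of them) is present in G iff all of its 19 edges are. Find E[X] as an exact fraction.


K_20 has 20^{20 − 2} = 262144000000000000000000 labelled spanning trees.
For each such spanning tree H, let X_H = 1 if all 19 edges of H are present in G. Then P[X_H = 1] = p^{19} = (7/20)^{19} = 11398895185373143/5242880000000000000000000.
Summing the indicators: E[X] = Σ_H E[X_H] = 262144000000000000000000 · p^{19} = 262144000000000000000000 · 11398895185373143/5242880000000000000000000 = 11398895185373143/20.
Numerically: E[X] ≈ 5.7e+14.

E[X] = 262144000000000000000000 · (7/20)^{19} = 11398895185373143/20 ≈ 5.7e+14.


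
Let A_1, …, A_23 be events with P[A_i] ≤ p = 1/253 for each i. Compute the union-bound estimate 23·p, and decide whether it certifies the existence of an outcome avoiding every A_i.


Union bound: P[∪_{i=1}^{23} A_i] ≤ Σ_i P[A_i] ≤ 23·p = 23·(1/253) = 1/11.
Numerically: 1/11 ≈ 0.0909091.
Is 1/11 < 1? YES.
Since P[∪ A_i] ≤ 1/11 < 1, the complement has P[∩ A_i^c] ≥ 1 − 1/11 = 10/11 > 0, so some outcome avoids every A_i.

23·p = 1/11 ≈ 0.0909091; existence CERTIFIED by the union bound.


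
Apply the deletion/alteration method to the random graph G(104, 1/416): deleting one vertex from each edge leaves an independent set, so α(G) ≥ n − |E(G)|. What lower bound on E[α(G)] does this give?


E[|E(G)|] = C(104, 2)·p = 5356 · (1/416) = 103/8.
E[α(G)] ≥ n − E[|E(G)|] = 104 − 103/8 = 729/8.
Numerically: ≈ 91.12500.
(This is only a lower bound; the true E[α(G)] may be larger.)

E[α(G)] ≥ 729/8 ≈ 91.12500.


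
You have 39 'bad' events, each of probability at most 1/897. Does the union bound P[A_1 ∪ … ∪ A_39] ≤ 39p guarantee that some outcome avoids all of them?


Union bound: P[∪_{i=1}^{39} A_i] ≤ Σ_i P[A_i] ≤ 39·p = 39·(1/897) = 1/23.
Numerically: 1/23 ≈ 0.043478.
Is 1/23 < 1? YES.
Since P[∪ A_i] ≤ 1/23 < 1, the complement has P[∩ A_i^c] ≥ 1 − 1/23 = 22/23 > 0, so some outcome avoids every A_i.

39·p = 1/23 ≈ 0.043478; existence CERTIFIED by the union bound.


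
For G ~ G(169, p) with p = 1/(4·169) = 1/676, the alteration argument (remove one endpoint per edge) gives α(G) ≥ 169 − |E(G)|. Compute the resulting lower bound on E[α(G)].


E[|E(G)|] = C(169, 2)·p = 14196 · (1/676) = 21.
E[α(G)] ≥ n − E[|E(G)|] = 169 − 21 = 148.
Numerically: ≈ 148.00000.
(This is only a lower bound; the true E[α(G)] may be larger.)

E[α(G)] ≥ 148 ≈ 148.00000.


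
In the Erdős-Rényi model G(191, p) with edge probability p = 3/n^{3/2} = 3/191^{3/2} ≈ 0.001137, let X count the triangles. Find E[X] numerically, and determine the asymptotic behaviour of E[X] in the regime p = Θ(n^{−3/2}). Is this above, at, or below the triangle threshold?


Number of potential triangles: C(191, 3) = 1143135.
Each occurs with probability p³ ≈ (0.001137)³ ≈ 1.467958e-09.
By linearity: E[X] = C(191, 3)·p³ ≈ 1143135 · 1.467958e-09 ≈ 0.0017.
Since α = 3/2 > 1, p = c/n^{3/2} = o(1/n) is below the triangle threshold p ~ 1/n. Asymptotically E[X] ~ (c³/6)·n^{3(1−α)} = (3³/6)·n^{-1.5} → 0, so by Markov's inequality G has no triangles w.h.p.

E[X] ≈ 0.0017; in regime p = Θ(1/n^{3/2}) E[X] tends to 0 (below the triangle threshold p ~ 1/n).


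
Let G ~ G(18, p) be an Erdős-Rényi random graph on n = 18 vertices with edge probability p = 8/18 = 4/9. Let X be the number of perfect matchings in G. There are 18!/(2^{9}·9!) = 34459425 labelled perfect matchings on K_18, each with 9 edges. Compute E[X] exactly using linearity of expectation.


K_18 has 18!/(2^{9}·9!) = 34459425 labelled perfect matchings.
For each such perfect matching H, let X_H = 1 if all 9 edges of H are present in G. Then P[X_H = 1] = p^{9} = (4/9)^{9} = 262144/387420489.
By linearity: E[X] = Σ_H E[X_H] = 34459425 · p^{9} = 34459425 · 262144/387420489 = 111522611200/4782969.
Numerically: E[X] ≈ 23316.6.

E[X] = 34459425 · (4/9)^{9} = 111522611200/4782969 ≈ 23316.6.


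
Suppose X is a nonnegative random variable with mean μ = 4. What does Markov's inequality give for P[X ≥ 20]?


μ = E[X] = 4, a = 20.
Markov: P[X ≥ 20] ≤ μ/a = (4)/20 = 1/5.
Numerically: ≈ 0.200000.
(Since a = 20 > μ = 4.000000, the bound 1/5 is < 1 and informative.)

P[X ≥ 20] ≤ 1/5 ≈ 0.200000.


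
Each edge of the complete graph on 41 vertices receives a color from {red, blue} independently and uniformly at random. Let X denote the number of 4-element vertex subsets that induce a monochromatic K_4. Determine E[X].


Let X = Σ_S X_S over the C(41, 4) = 101270 subsets S of size 4, where X_S = 1 if the K_4 on S is monochromatic.
For a fixed S, the K_4 on S has C(4, 2) = 6 edges. P[all 6 edges red] = (1/2)^6, and likewise for blue, so P[monochromatic] = 2·(1/2)^6 = 2^{1 − 6} = 1/32.
Summing: E[X] = C(41, 4) · 2^{1 − 6} = 101270 · 1/32 = 50635/16.
Numerically: E[X] ≈ 3164.688.

E[X] = C(41,4)·2^(1−C(4,2)) = 50635/16 ≈ 3164.688.


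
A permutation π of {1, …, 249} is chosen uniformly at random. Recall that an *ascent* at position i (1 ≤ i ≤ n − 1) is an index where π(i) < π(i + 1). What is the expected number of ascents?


Write X = Σ X_I over i = 1, …, 248, with X_I the indicator of one ascent.
There are 248 indicators.
For each fixed i, the pair (π(i), π(i+1)) is a uniformly random ordered pair of distinct values from {1, …, 249}; by symmetry P[π(i) < π(i+1)] = 1/2.
By linearity: E[X] = 248 · (1/2) = (249 − 1) · (1/2) = 124 ≈ 124.0000.

E[X] = 124 = 124.0000.


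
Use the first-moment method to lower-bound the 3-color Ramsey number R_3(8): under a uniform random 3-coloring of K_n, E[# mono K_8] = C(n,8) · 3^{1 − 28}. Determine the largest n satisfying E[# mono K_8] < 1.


We need C(n, 8) · 3^{1 − 28} < 1, i.e. C(n, 8) < 3^{28 − 1} = 7625597484987.
Check values of n near the boundary:
  n = 150: C(150, 8) = 5257211409450; 5257211409450 < 7625597484987? YES
  n = 151: C(151, 8) = 5551321138650; 5551321138650 < 7625597484987? YES
  n = 152: C(152, 8) = 5859727868575; 5859727868575 < 7625597484987? YES
  n = 153: C(153, 8) = 6183023199255; 6183023199255 < 7625597484987? YES
  n = 154: C(154, 8) = 6521818990995; 6521818990995 < 7625597484987? YES
  n = 155: C(155, 8) = 6876747915675; 6876747915675 < 7625597484987? YES
  n = 156: C(156, 8) = 7248464019225; 7248464019225 < 7625597484987? YES
  n = 157: C(157, 8) = 7637643295425; 7637643295425 < 7625597484987? NO
The largest n with C(n, 8) < 7625597484987 is n = 156 (where E[X] = 805384891025/847288609443 ≈ 0.9505437). Hence R_3(8) > 156, i.e. R_3(8) ≥ 157.

Largest n = 156; hence R_3(8) > 156.


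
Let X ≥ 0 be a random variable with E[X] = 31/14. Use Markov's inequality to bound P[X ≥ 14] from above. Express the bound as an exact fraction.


μ = E[X] = 31/14, a = 14.
Markov: P[X ≥ 14] ≤ μ/a = (31/14)/14 = 31/196.
Numerically: ≈ 0.158.
(Since a = 14 > μ = 2.214, the bound 31/196 is < 1 and informative.)

P[X ≥ 14] ≤ 31/196 ≈ 0.158.


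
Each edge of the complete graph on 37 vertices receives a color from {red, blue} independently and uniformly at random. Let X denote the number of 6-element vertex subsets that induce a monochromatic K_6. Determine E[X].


Let X = Σ_S X_S over the C(37, 6) = 2324784 subsets S of size 6, where X_S = 1 if the K_6 on S is monochromatic.
For a fixed S, the K_6 on S has C(6, 2) = 15 edges. P[all 15 edges red] = (1/2)^15, and likewise for blue, so P[monochromatic] = 2·(1/2)^15 = 2^{1 − 15} = 1/16384.
By linearity: E[X] = C(37, 6) · 2^{1 − 15} = 2324784 · 1/16384 = 145299/1024.
Numerically: E[X] ≈ 141.8936.

E[X] = C(37,6)·2^(1−C(6,2)) = 145299/1024 ≈ 141.8936.


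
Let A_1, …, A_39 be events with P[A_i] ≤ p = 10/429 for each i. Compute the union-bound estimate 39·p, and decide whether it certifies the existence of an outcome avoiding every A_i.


Union bound: P[∪_{i=1}^{39} A_i] ≤ Σ_i P[A_i] ≤ 39·p = 39·(10/429) = 10/11.
Numerically: 10/11 ≈ 0.9091.
Is 10/11 < 1? YES.
Since P[∪ A_i] ≤ 10/11 < 1, the complement has P[∩ A_i^c] ≥ 1 − 10/11 = 1/11 > 0, so some outcome avoids every A_i.

39·p = 10/11 ≈ 0.9091; existence CERTIFIED by the union bound.


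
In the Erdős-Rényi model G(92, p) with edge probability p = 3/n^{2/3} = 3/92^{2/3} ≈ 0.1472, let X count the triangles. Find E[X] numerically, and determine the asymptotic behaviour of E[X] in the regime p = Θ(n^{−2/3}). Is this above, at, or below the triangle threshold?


Number of potential triangles: C(92, 3) = 125580.
Each occurs with probability p³ ≈ (0.1472)³ ≈ 3.189981e-03.
By linearity: E[X] = C(92, 3)·p³ ≈ 125580 · 3.189981e-03 ≈ 400.5978.
Since α = 2/3 < 1, p = c/n^{2/3} ≫ 1/n is above the triangle threshold p ~ 1/n. Asymptotically E[X] ~ (c³/6)·n^{3(1−α)} = (3³/6)·n^{1} → ∞; triangles are abundant w.h.p.

E[X] ≈ 400.5978; in regime p = Θ(1/n^{2/3}) E[X] diverges (above the triangle threshold p ~ 1/n).


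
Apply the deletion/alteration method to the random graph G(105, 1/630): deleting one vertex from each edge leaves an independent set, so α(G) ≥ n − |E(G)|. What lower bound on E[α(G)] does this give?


E[|E(G)|] = C(105, 2)·p = 5460 · (1/630) = 26/3.
E[α(G)] ≥ n − E[|E(G)|] = 105 − 26/3 = 289/3.
Numerically: ≈ 96.3333.
(This is only a lower bound; the true E[α(G)] may be larger.)

E[α(G)] ≥ 289/3 ≈ 96.3333.


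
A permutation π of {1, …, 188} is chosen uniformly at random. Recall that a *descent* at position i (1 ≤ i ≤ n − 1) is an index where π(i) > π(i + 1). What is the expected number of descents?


Write X = Σ X_I over i = 1, …, 187, with X_I the indicator of one descent.
There are 187 indicators.
For each fixed i, the pair (π(i), π(i+1)) is a uniformly random ordered pair of distinct values from {1, …, 188}; by symmetry P[π(i) > π(i+1)] = 1/2.
By linearity: E[X] = 187 · (1/2) = (188 − 1) · (1/2) = 187/2 ≈ 93.5000.

E[X] = 187/2 = 93.5000.


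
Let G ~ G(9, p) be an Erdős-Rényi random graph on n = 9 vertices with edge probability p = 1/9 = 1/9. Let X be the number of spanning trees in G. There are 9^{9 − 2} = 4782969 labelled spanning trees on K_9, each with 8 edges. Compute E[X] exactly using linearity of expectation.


K_9 has 9^{9 − 2} = 4782969 labelled spanning trees.
For each such spanning tree H, let X_H = 1 if all 8 edges of H are present in G. Then P[X_H = 1] = p^{8} = (1/9)^{8} = 1/43046721.
By linearity: E[X] = Σ_H E[X_H] = 4782969 · p^{8} = 4782969 · 1/43046721 = 1/9.
Numerically: E[X] ≈ 0.1111.

E[X] = 4782969 · (1/9)^{8} = 1/9 ≈ 0.1111.


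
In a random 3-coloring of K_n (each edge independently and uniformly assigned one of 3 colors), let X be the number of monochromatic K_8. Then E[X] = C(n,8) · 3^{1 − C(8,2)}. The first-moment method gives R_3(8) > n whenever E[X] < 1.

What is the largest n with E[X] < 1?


We need C(n, 8) · 3^{1 − 28} < 1, i.e. C(n, 8) < 3^{28 − 1} = 7625597484987.
Check values of n near the boundary:
  n = 154: C(154, 8) = 6521818990995; 6521818990995 < 7625597484987? YES
  n = 155: C(155, 8) = 6876747915675; 6876747915675 < 7625597484987? YES
  n = 156: C(156, 8) = 7248464019225; 7248464019225 < 7625597484987? YES
  n = 157: C(157, 8) = 7637643295425; 7637643295425 < 7625597484987? NO
  n = 158: C(158, 8) = 8044984271181; 8044984271181 < 7625597484987? NO
  n = 159: C(159, 8) = 8471208603429; 8471208603429 < 7625597484987? NO
The largest n with C(n, 8) < 7625597484987 is n = 156 (where E[X] = 805384891025/847288609443 ≈ 0.951). Hence R_3(8) > 156, i.e. R_3(8) ≥ 157.

Largest n = 156; hence R_3(8) > 156.


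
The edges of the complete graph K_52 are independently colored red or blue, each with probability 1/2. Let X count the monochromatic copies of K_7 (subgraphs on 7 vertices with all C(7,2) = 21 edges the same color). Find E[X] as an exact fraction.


Let X = Σ_S X_S over the C(52, 7) = 133784560 subsets S of size 7, where X_S = 1 if the K_7 on S is monochromatic.
For a fixed S, the K_7 on S has C(7, 2) = 21 edges. P[all 21 edges red] = (1/2)^21, and likewise for blue, so P[monochromatic] = 2·(1/2)^21 = 2^{1 − 21} = 1/1048576.
By linearity of expectation: E[X] = C(52, 7) · 2^{1 − 21} = 133784560 · 1/1048576 = 8361535/65536.
Numerically: E[X] ≈ 127.5869.

E[X] = C(52,7)·2^(1−C(7,2)) = 8361535/65536 ≈ 127.5869.


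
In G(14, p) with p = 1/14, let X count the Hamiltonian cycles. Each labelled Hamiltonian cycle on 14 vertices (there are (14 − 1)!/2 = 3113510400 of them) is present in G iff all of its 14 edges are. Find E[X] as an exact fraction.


K_14 has (14 − 1)!/2 = 3113510400 labelled Hamiltonian cycles.
For each such Hamiltonian cycle H, let X_H = 1 if all 14 edges of H are present in G. Then P[X_H = 1] = p^{14} = (1/14)^{14} = 1/11112006825558016.
By linearity: E[X] = Σ_H E[X_H] = 3113510400 · p^{14} = 3113510400 · 1/11112006825558016 = 868725/3100448333024.
Numerically: E[X] ≈ 2.8019e-07.

E[X] = 3113510400 · (1/14)^{14} = 868725/3100448333024 ≈ 2.8019e-07.


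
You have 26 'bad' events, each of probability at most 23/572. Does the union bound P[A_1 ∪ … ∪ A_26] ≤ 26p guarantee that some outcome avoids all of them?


Union bound: P[∪_{i=1}^{26} A_i] ≤ Σ_i P[A_i] ≤ 26·p = 26·(23/572) = 23/22.
Numerically: 23/22 ≈ 1.04545.
Is 23/22 < 1? NO.
Since the bound 23/22 is ≥ 1, the union bound is uninformative here; it does NOT by itself certify existence.

26·p = 23/22 ≈ 1.04545; existence NOT certified by the union bound.


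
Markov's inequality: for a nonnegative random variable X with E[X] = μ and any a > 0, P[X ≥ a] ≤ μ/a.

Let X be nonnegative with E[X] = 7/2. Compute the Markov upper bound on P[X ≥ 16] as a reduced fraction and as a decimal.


μ = E[X] = 7/2, a = 16.
Markov: P[X ≥ 16] ≤ μ/a = (7/2)/16 = 7/32.
Numerically: ≈ 0.218750.
(Since a = 16 > μ = 3.500000, the bound 7/32 is < 1 and informative.)

P[X ≥ 16] ≤ 7/32 ≈ 0.218750.


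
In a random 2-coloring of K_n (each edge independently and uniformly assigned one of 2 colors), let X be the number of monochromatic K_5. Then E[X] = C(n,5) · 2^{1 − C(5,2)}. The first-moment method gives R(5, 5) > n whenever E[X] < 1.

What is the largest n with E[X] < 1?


We need C(n, 5) · 2^{1 − 10} < 1, i.e. C(n, 5) < 2^{10 − 1} = 512.
Check values of n near the boundary:
  n = 7: C(7, 5) = 21; 21 < 512? YES
  n = 8: C(8, 5) = 56; 56 < 512? YES
  n = 9: C(9, 5) = 126; 126 < 512? YES
  n = 10: C(10, 5) = 252; 252 < 512? YES
  n = 11: C(11, 5) = 462; 462 < 512? YES
  n = 12: C(12, 5) = 792; 792 < 512? NO
The largest n with C(n, 5) < 512 is n = 11 (where E[X] = 231/256 ≈ 0.902344). Hence R(5, 5) > 11, i.e. R(5, 5) ≥ 12.

Largest n = 11; hence R(5, 5) > 11.


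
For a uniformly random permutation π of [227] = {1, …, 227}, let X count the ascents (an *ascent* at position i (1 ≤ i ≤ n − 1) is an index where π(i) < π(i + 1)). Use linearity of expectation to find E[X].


Write X = Σ X_I over i = 1, …, 226, with X_I the indicator of one ascent.
There are 226 indicators.
For each fixed i, the pair (π(i), π(i+1)) is a uniformly random ordered pair of distinct values from {1, …, 227}; by symmetry P[π(i) < π(i+1)] = 1/2.
By linearity: E[X] = 226 · (1/2) = (227 − 1) · (1/2) = 113 ≈ 113.000000.

E[X] = 113 = 113.000000.


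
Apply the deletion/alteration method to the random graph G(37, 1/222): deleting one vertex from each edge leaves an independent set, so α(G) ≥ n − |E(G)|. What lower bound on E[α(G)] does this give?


E[|E(G)|] = C(37, 2)·p = 666 · (1/222) = 3.
E[α(G)] ≥ n − E[|E(G)|] = 37 − 3 = 34.
Numerically: ≈ 34.000.
(This is only a lower bound; the true E[α(G)] may be larger.)

E[α(G)] ≥ 34 ≈ 34.000.


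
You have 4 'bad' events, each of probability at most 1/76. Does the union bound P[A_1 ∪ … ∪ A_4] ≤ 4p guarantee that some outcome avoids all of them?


Union bound: P[∪_{i=1}^{4} A_i] ≤ Σ_i P[A_i] ≤ 4·p = 4·(1/76) = 1/19.
Numerically: 1/19 ≈ 0.0526.
Is 1/19 < 1? YES.
Since P[∪ A_i] ≤ 1/19 < 1, the complement has P[∩ A_i^c] ≥ 1 − 1/19 = 18/19 > 0, so some outcome avoids every A_i.

4·p = 1/19 ≈ 0.0526; existence CERTIFIED by the union bound.


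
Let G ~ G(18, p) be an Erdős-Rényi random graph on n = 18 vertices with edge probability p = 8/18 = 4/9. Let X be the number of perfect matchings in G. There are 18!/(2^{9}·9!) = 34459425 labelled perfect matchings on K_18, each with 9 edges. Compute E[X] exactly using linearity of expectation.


K_18 has 18!/(2^{9}·9!) = 34459425 labelled perfect matchings.
For each such perfect matching H, let X_H = 1 if all 9 edges of H are present in G. Then P[X_H = 1] = p^{9} = (4/9)^{9} = 262144/387420489.
By linearity of expectation: E[X] = Σ_H E[X_H] = 34459425 · p^{9} = 34459425 · 262144/387420489 = 111522611200/4782969.
Numerically: E[X] ≈ 2.332e+04.

E[X] = 34459425 · (4/9)^{9} = 111522611200/4782969 ≈ 2.332e+04.


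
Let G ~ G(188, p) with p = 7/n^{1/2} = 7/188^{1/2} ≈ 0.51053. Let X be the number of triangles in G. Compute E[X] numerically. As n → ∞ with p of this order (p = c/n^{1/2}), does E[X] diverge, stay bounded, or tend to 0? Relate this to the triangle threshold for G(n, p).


Number of potential triangles: C(188, 3) = 1089836.
Each occurs with probability p³ ≈ (0.51053)³ ≈ 1.3306301e-01.
By linearity: E[X] = C(188, 3)·p³ ≈ 1089836 · 1.3306301e-01 ≈ 145016.85950.
Since α = 1/2 < 1, p = c/n^{1/2} ≫ 1/n is above the triangle threshold p ~ 1/n. Asymptotically E[X] ~ (c³/6)·n^{3(1−α)} = (7³/6)·n^{1.5} → ∞; triangles are abundant w.h.p.

E[X] ≈ 145016.85950; in regime p = Θ(1/n^{1/2}) E[X] diverges (above the triangle threshold p ~ 1/n).


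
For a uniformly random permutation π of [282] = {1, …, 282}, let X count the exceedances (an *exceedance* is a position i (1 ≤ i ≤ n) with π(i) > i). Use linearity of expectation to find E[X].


Write X = Σ_{i=1}^{282} X_i, where X_i = 1_{π(i) > i}.
For each fixed i, π(i) is uniform over {1, …, 282} (marginal of a uniform permutation), so P[π(i) > i] = (n − i)/n. Summing: Σ_{i=1}^{282} (n − i)/n = (0 + 1 + … + 281)/282 = 282(282 − 1)/(2·282) = (282 − 1)/2.
Hence E[X] = Σ_{i=1}^{282} (282 − i)/282 = 281/2 ≈ 140.500000.

E[X] = 281/2 = 140.500000.


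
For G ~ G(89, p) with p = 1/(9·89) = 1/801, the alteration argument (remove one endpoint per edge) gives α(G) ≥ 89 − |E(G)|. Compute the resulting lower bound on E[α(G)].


E[|E(G)|] = C(89, 2)·p = 3916 · (1/801) = 44/9.
E[α(G)] ≥ n − E[|E(G)|] = 89 − 44/9 = 757/9.
Numerically: ≈ 84.111.
(This is only a lower bound; the true E[α(G)] may be larger.)

E[α(G)] ≥ 757/9 ≈ 84.111.


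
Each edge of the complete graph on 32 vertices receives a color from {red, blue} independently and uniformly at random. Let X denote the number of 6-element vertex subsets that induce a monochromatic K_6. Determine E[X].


Let X = Σ_S X_S over the C(32, 6) = 906192 subsets S of size 6, where X_S = 1 if the K_6 on S is monochromatic.
For a fixed S, the K_6 on S has C(6, 2) = 15 edges. P[all 15 edges red] = (1/2)^15, and likewise for blue, so P[monochromatic] = 2·(1/2)^15 = 2^{1 − 15} = 1/16384.
By linearity of expectation: E[X] = C(32, 6) · 2^{1 − 15} = 906192 · 1/16384 = 56637/1024.
Numerically: E[X] ≈ 55.3096.

E[X] = C(32,6)·2^(1−C(6,2)) = 56637/1024 ≈ 55.3096.


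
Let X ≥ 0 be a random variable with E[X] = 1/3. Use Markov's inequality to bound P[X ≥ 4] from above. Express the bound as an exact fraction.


μ = E[X] = 1/3, a = 4.
Markov: P[X ≥ 4] ≤ μ/a = (1/3)/4 = 1/12.
Numerically: ≈ 0.083333.
(Since a = 4 > μ = 0.333333, the bound 1/12 is < 1 and informative.)

P[X ≥ 4] ≤ 1/12 ≈ 0.083333.
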